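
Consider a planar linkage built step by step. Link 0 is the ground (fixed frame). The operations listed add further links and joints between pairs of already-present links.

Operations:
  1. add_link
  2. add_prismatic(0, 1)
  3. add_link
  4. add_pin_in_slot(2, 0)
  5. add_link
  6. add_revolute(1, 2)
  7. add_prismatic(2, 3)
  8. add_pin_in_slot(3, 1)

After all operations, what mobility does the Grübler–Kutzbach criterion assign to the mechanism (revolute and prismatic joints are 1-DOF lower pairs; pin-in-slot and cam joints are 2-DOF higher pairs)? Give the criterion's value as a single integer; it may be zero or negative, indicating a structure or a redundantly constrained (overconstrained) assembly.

(L,J1,J2)=(1,0,0); link0 fixed
link1: (2,0,0)
P 0-1 [J1]: (2,1,0)
link2: (3,1,0)
PS 2-0 [J2]: (3,1,1)
link3: (4,1,1)
R 1-2 [J1]: (4,2,1)
P 2-3 [J1]: (4,3,1)
PS 3-1 [J2]: (4,3,2)
Grübler: 3·3 − 2·3 − 2 = 1

M = 1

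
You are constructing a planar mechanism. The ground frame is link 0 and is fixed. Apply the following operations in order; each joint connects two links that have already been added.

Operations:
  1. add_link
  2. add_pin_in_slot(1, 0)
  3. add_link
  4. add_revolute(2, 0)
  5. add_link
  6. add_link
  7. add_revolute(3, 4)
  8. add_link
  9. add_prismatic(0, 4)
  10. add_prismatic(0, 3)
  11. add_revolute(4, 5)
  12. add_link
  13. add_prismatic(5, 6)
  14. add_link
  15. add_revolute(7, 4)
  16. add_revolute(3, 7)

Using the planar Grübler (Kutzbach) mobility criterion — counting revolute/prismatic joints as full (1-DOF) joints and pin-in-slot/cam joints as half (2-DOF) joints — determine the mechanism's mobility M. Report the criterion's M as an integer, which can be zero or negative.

M = 4

link 0 = ground. State L|J1|J2 = 1|0|0
+link1  2|0|0
PS(1,0) f=2→J2  2|0|1
+link2  3|0|1
R(2,0) f=1→J1  3|1|1
+link3  4|1|1
+link4  5|1|1
R(3,4) f=1→J1  5|2|1
+link5  6|2|1
P(0,4) f=1→J1  6|3|1
P(0,3) f=1→J1  6|4|1
R(4,5) f=1→J1  6|5|1
+link6  7|5|1
P(5,6) f=1→J1  7|6|1
+link7  8|6|1
R(7,4) f=1→J1  8|7|1
R(3,7) f=1→J1  8|8|1
M = 3(8−1)−2·8−1 = 21−16−1 = 4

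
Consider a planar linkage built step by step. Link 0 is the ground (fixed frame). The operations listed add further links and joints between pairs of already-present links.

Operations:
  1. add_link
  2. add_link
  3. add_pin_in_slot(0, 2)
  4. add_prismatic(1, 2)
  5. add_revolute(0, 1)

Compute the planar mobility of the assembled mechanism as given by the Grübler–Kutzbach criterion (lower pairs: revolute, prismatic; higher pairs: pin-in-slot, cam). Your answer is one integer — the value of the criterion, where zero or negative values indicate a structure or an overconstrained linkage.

M = 1

L=1 J1=0 J2=0
add link → L=2 J1=0 J2=0
add link → L=3 J1=0 J2=0
PS@0,2 dof=2 J2 → L=3 J1=0 J2=1
P@1,2 dof=1 J1 → L=3 J1=1 J2=1
R@0,1 dof=1 J1 → L=3 J1=2 J2=1
M=3(L−1)−2J1−J2=3·2−2·2−1=1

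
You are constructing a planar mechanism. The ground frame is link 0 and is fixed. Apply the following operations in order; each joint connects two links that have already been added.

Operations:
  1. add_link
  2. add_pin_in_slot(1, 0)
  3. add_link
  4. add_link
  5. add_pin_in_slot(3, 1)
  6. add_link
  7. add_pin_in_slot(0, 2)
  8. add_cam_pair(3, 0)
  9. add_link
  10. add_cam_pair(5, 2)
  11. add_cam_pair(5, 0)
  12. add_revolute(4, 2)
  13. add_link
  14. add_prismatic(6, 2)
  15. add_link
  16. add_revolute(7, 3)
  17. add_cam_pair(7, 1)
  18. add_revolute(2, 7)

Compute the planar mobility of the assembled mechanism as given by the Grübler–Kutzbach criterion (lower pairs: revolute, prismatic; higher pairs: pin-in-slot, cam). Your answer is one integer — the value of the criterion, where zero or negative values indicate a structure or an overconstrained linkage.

L=1 J1=0 J2=0
add link → L=2 J1=0 J2=0
PS@1,0 dof=2 J2 → L=2 J1=0 J2=1
add link → L=3 J1=0 J2=1
add link → L=4 J1=0 J2=1
PS@3,1 dof=2 J2 → L=4 J1=0 J2=2
add link → L=5 J1=0 J2=2
PS@0,2 dof=2 J2 → L=5 J1=0 J2=3
C@3,0 dof=2 J2 → L=5 J1=0 J2=4
add link → L=6 J1=0 J2=4
C@5,2 dof=2 J2 → L=6 J1=0 J2=5
C@5,0 dof=2 J2 → L=6 J1=0 J2=6
R@4,2 dof=1 J1 → L=6 J1=1 J2=6
add link → L=7 J1=1 J2=6
P@6,2 dof=1 J1 → L=7 J1=2 J2=6
add link → L=8 J1=2 J2=6
R@7,3 dof=1 J1 → L=8 J1=3 J2=6
C@7,1 dof=2 J2 → L=8 J1=3 J2=7
R@2,7 dof=1 J1 → L=8 J1=4 J2=7
M=3(L−1)−2J1−J2=3·7−2·4−7=6

M = 6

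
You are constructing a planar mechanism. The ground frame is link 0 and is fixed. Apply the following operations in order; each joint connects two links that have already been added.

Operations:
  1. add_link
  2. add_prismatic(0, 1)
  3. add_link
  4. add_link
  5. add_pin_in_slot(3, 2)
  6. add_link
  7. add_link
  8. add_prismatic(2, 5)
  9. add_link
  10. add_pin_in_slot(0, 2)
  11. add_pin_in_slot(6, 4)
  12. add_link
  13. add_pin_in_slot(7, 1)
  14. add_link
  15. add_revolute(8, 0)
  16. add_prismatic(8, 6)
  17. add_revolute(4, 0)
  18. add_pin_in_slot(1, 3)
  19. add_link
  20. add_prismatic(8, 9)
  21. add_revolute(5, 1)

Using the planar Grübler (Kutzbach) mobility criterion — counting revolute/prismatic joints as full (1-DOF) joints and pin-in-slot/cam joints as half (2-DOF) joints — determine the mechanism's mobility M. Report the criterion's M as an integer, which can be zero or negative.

ground; <1,0,0>
#1 <2,0,0>
P:0↔1 J1 <2,1,0>
#2 <3,1,0>
#3 <4,1,0>
PS:3↔2 J2 <4,1,1>
#4 <5,1,1>
#5 <6,1,1>
P:2↔5 J1 <6,2,1>
#6 <7,2,1>
PS:0↔2 J2 <7,2,2>
PS:6↔4 J2 <7,2,3>
#7 <8,2,3>
PS:7↔1 J2 <8,2,4>
#8 <9,2,4>
R:8↔0 J1 <9,3,4>
P:8↔6 J1 <9,4,4>
R:4↔0 J1 <9,5,4>
PS:1↔3 J2 <9,5,5>
#9 <10,5,5>
P:8↔9 J1 <10,6,5>
R:5↔1 J1 <10,7,5>
3×9 − 2×7 − 1×5 = 8

M = 8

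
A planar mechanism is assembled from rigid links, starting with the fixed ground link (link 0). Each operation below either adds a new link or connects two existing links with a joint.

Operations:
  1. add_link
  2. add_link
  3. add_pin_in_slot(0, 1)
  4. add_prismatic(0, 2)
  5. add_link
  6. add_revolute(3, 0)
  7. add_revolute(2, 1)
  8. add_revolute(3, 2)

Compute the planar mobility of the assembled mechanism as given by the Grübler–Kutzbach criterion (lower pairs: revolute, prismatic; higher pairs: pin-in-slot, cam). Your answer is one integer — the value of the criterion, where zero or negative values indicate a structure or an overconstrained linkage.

[1;0;0] (link 0 is ground)
L+ [2;0;0]
L+ [3;0;0]
PS(0,1)∈J2 [3;0;1]
P(0,2)∈J1 [3;1;1]
L+ [4;1;1]
R(3,0)∈J1 [4;2;1]
R(2,1)∈J1 [4;3;1]
R(3,2)∈J1 [4;4;1]
mobility = 9 − 8 − 1 = 0

M = 0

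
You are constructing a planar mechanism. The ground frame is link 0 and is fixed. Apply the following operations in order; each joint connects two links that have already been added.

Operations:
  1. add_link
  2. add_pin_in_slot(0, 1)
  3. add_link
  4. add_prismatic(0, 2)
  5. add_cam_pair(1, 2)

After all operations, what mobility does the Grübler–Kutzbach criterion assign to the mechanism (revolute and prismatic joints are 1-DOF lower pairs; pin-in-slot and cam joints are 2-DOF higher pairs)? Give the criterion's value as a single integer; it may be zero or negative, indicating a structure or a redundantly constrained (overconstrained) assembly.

M = 2

[1;0;0] (link 0 is ground)
L+ [2;0;0]
PS(0,1)∈J2 [2;0;1]
L+ [3;0;1]
P(0,2)∈J1 [3;1;1]
C(1,2)∈J2 [3;1;2]
mobility = 6 − 2 − 2 = 2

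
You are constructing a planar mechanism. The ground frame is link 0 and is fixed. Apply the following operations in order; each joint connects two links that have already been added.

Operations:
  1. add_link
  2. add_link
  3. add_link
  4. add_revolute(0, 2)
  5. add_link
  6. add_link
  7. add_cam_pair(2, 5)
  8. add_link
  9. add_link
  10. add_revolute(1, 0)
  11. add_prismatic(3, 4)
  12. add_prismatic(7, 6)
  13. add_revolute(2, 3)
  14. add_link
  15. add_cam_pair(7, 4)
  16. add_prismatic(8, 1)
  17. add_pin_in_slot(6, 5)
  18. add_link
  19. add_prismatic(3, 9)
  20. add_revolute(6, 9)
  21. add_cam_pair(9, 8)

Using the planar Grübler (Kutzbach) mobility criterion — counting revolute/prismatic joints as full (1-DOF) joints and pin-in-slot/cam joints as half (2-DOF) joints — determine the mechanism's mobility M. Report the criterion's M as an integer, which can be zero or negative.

M = 7

(L,J1,J2)=(1,0,0); link0 fixed
link1: (2,0,0)
link2: (3,0,0)
link3: (4,0,0)
R 0-2 [J1]: (4,1,0)
link4: (5,1,0)
link5: (6,1,0)
C 2-5 [J2]: (6,1,1)
link6: (7,1,1)
link7: (8,1,1)
R 1-0 [J1]: (8,2,1)
P 3-4 [J1]: (8,3,1)
P 7-6 [J1]: (8,4,1)
R 2-3 [J1]: (8,5,1)
link8: (9,5,1)
C 7-4 [J2]: (9,5,2)
P 8-1 [J1]: (9,6,2)
PS 6-5 [J2]: (9,6,3)
link9: (10,6,3)
P 3-9 [J1]: (10,7,3)
R 6-9 [J1]: (10,8,3)
C 9-8 [J2]: (10,8,4)
Grübler: 3·9 − 2·8 − 4 = 7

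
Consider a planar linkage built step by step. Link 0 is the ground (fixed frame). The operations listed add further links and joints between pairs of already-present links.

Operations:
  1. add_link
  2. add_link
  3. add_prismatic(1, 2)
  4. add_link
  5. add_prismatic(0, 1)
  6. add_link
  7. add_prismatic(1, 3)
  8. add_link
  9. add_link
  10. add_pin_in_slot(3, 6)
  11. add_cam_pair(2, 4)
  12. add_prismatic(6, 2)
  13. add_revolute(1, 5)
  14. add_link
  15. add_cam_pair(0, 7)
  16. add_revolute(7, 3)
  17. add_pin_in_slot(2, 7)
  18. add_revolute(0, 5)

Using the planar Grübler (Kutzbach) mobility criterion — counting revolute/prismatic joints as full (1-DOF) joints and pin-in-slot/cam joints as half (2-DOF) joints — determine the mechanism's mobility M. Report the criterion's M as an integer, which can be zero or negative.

L=1 J1=0 J2=0
add link → L=2 J1=0 J2=0
add link → L=3 J1=0 J2=0
P@1,2 dof=1 J1 → L=3 J1=1 J2=0
add link → L=4 J1=1 J2=0
P@0,1 dof=1 J1 → L=4 J1=2 J2=0
add link → L=5 J1=2 J2=0
P@1,3 dof=1 J1 → L=5 J1=3 J2=0
add link → L=6 J1=3 J2=0
add link → L=7 J1=3 J2=0
PS@3,6 dof=2 J2 → L=7 J1=3 J2=1
C@2,4 dof=2 J2 → L=7 J1=3 J2=2
P@6,2 dof=1 J1 → L=7 J1=4 J2=2
R@1,5 dof=1 J1 → L=7 J1=5 J2=2
add link → L=8 J1=5 J2=2
C@0,7 dof=2 J2 → L=8 J1=5 J2=3
R@7,3 dof=1 J1 → L=8 J1=6 J2=3
PS@2,7 dof=2 J2 → L=8 J1=6 J2=4
R@0,5 dof=1 J1 → L=8 J1=7 J2=4
M=3(L−1)−2J1−J2=3·7−2·7−4=3

M = 3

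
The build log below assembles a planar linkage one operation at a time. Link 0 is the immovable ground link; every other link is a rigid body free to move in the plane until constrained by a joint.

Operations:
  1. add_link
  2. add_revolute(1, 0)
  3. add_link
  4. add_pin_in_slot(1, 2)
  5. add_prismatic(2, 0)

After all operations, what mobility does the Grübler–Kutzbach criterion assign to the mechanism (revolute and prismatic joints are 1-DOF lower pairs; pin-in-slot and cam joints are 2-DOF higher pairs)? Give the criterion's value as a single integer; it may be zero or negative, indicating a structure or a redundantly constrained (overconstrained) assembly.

M = 1

(L,J1,J2)=(1,0,0); link0 fixed
link1: (2,0,0)
R 1-0 [J1]: (2,1,0)
link2: (3,1,0)
PS 1-2 [J2]: (3,1,1)
P 2-0 [J1]: (3,2,1)
Grübler: 3·2 − 2·2 − 1 = 1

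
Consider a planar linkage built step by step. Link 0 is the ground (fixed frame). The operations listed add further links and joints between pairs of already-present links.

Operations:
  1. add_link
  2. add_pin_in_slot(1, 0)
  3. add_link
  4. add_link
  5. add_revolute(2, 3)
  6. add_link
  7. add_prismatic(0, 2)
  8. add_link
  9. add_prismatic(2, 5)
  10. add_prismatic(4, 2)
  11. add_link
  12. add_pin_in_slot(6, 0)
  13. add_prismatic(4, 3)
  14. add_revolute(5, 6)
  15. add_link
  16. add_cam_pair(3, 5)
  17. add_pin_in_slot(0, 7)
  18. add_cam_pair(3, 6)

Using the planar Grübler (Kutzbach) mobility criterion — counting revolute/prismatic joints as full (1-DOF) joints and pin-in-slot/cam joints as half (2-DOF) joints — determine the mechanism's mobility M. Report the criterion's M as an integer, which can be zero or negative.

M = 4

[1;0;0] (link 0 is ground)
L+ [2;0;0]
PS(1,0)∈J2 [2;0;1]
L+ [3;0;1]
L+ [4;0;1]
R(2,3)∈J1 [4;1;1]
L+ [5;1;1]
P(0,2)∈J1 [5;2;1]
L+ [6;2;1]
P(2,5)∈J1 [6;3;1]
P(4,2)∈J1 [6;4;1]
L+ [7;4;1]
PS(6,0)∈J2 [7;4;2]
P(4,3)∈J1 [7;5;2]
R(5,6)∈J1 [7;6;2]
L+ [8;6;2]
C(3,5)∈J2 [8;6;3]
PS(0,7)∈J2 [8;6;4]
C(3,6)∈J2 [8;6;5]
mobility = 21 − 12 − 5 = 4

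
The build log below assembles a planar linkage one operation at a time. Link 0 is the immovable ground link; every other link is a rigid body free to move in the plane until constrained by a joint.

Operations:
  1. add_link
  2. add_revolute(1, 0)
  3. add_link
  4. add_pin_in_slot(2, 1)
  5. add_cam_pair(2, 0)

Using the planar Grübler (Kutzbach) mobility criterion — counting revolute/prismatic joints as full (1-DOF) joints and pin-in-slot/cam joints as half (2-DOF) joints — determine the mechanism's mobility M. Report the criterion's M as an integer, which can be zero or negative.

M = 2

[1;0;0] (link 0 is ground)
L+ [2;0;0]
R(1,0)∈J1 [2;1;0]
L+ [3;1;0]
PS(2,1)∈J2 [3;1;1]
C(2,0)∈J2 [3;1;2]
mobility = 6 − 2 − 2 = 2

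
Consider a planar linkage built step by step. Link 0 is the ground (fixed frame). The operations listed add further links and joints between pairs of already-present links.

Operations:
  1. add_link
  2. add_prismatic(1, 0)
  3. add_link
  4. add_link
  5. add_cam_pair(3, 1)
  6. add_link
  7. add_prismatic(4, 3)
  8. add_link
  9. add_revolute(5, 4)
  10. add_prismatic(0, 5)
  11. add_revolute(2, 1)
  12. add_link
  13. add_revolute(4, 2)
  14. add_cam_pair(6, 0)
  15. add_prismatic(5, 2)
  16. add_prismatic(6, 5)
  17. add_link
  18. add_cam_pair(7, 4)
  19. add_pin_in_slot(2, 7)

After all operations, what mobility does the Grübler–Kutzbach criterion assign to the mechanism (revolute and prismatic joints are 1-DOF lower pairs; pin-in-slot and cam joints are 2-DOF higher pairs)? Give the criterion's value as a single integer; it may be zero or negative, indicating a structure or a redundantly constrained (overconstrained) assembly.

ground; <1,0,0>
#1 <2,0,0>
P:1↔0 J1 <2,1,0>
#2 <3,1,0>
#3 <4,1,0>
C:3↔1 J2 <4,1,1>
#4 <5,1,1>
P:4↔3 J1 <5,2,1>
#5 <6,2,1>
R:5↔4 J1 <6,3,1>
P:0↔5 J1 <6,4,1>
R:2↔1 J1 <6,5,1>
#6 <7,5,1>
R:4↔2 J1 <7,6,1>
C:6↔0 J2 <7,6,2>
P:5↔2 J1 <7,7,2>
P:6↔5 J1 <7,8,2>
#7 <8,8,2>
C:7↔4 J2 <8,8,3>
PS:2↔7 J2 <8,8,4>
3×7 − 2×8 − 1×4 = 1

M = 1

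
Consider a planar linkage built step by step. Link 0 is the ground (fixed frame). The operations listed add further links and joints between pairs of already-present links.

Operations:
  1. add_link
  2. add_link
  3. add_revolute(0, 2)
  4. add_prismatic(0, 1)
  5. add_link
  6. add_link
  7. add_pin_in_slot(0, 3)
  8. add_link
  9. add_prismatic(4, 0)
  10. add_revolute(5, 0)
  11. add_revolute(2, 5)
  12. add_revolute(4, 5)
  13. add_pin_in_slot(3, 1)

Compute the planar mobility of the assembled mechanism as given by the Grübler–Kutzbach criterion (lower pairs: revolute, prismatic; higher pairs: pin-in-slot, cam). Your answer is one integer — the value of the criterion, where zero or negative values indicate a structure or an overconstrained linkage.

ground; <1,0,0>
#1 <2,0,0>
#2 <3,0,0>
R:0↔2 J1 <3,1,0>
P:0↔1 J1 <3,2,0>
#3 <4,2,0>
#4 <5,2,0>
PS:0↔3 J2 <5,2,1>
#5 <6,2,1>
P:4↔0 J1 <6,3,1>
R:5↔0 J1 <6,4,1>
R:2↔5 J1 <6,5,1>
R:4↔5 J1 <6,6,1>
PS:3↔1 J2 <6,6,2>
3×5 − 2×6 − 1×2 = 1

M = 1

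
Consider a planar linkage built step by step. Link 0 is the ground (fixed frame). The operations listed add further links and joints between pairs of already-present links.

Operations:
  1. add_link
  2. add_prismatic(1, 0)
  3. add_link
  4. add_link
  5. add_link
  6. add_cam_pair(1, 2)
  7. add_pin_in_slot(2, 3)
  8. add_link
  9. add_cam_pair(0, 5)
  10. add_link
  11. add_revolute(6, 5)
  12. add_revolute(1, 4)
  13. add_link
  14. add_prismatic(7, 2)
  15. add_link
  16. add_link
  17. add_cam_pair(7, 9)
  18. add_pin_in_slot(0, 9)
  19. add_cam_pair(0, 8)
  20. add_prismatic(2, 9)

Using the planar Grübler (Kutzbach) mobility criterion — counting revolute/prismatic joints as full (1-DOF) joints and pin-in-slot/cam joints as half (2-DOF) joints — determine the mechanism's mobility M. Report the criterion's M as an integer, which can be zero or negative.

link 0 = ground. State L|J1|J2 = 1|0|0
+link1  2|0|0
P(1,0) f=1→J1  2|1|0
+link2  3|1|0
+link3  4|1|0
+link4  5|1|0
C(1,2) f=2→J2  5|1|1
PS(2,3) f=2→J2  5|1|2
+link5  6|1|2
C(0,5) f=2→J2  6|1|3
+link6  7|1|3
R(6,5) f=1→J1  7|2|3
R(1,4) f=1→J1  7|3|3
+link7  8|3|3
P(7,2) f=1→J1  8|4|3
+link8  9|4|3
+link9  10|4|3
C(7,9) f=2→J2  10|4|4
PS(0,9) f=2→J2  10|4|5
C(0,8) f=2→J2  10|4|6
P(2,9) f=1→J1  10|5|6
M = 3(10−1)−2·5−6 = 27−10−6 = 11

M = 11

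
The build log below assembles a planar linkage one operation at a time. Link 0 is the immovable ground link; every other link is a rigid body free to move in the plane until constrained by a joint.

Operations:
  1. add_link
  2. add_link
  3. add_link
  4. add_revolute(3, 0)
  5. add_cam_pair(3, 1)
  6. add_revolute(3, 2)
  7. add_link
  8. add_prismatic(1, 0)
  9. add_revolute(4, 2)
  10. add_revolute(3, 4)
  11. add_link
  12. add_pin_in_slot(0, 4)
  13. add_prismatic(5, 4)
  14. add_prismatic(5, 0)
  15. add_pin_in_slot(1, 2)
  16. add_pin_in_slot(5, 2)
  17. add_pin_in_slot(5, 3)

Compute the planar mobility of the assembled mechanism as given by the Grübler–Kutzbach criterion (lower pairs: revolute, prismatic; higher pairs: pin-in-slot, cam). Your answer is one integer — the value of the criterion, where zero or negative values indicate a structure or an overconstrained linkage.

M = -4

(L,J1,J2)=(1,0,0); link0 fixed
link1: (2,0,0)
link2: (3,0,0)
link3: (4,0,0)
R 3-0 [J1]: (4,1,0)
C 3-1 [J2]: (4,1,1)
R 3-2 [J1]: (4,2,1)
link4: (5,2,1)
P 1-0 [J1]: (5,3,1)
R 4-2 [J1]: (5,4,1)
R 3-4 [J1]: (5,5,1)
link5: (6,5,1)
PS 0-4 [J2]: (6,5,2)
P 5-4 [J1]: (6,6,2)
P 5-0 [J1]: (6,7,2)
PS 1-2 [J2]: (6,7,3)
PS 5-2 [J2]: (6,7,4)
PS 5-3 [J2]: (6,7,5)
Grübler: 3·5 − 2·7 − 5 = -4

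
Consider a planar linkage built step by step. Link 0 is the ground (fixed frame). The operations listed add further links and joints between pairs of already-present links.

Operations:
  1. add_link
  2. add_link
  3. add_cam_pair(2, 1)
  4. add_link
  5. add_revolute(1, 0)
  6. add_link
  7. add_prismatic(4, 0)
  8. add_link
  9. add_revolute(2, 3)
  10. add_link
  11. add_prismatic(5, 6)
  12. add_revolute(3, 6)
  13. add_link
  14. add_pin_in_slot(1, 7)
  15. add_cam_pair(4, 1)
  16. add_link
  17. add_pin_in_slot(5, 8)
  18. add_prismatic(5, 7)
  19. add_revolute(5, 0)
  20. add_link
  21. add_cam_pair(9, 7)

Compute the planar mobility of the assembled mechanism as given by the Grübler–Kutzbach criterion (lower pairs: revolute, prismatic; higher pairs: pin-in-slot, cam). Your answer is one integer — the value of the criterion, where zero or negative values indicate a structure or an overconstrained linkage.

M = 8

(L,J1,J2)=(1,0,0); link0 fixed
link1: (2,0,0)
link2: (3,0,0)
C 2-1 [J2]: (3,0,1)
link3: (4,0,1)
R 1-0 [J1]: (4,1,1)
link4: (5,1,1)
P 4-0 [J1]: (5,2,1)
link5: (6,2,1)
R 2-3 [J1]: (6,3,1)
link6: (7,3,1)
P 5-6 [J1]: (7,4,1)
R 3-6 [J1]: (7,5,1)
link7: (8,5,1)
PS 1-7 [J2]: (8,5,2)
C 4-1 [J2]: (8,5,3)
link8: (9,5,3)
PS 5-8 [J2]: (9,5,4)
P 5-7 [J1]: (9,6,4)
R 5-0 [J1]: (9,7,4)
link9: (10,7,4)
C 9-7 [J2]: (10,7,5)
Grübler: 3·9 − 2·7 − 5 = 8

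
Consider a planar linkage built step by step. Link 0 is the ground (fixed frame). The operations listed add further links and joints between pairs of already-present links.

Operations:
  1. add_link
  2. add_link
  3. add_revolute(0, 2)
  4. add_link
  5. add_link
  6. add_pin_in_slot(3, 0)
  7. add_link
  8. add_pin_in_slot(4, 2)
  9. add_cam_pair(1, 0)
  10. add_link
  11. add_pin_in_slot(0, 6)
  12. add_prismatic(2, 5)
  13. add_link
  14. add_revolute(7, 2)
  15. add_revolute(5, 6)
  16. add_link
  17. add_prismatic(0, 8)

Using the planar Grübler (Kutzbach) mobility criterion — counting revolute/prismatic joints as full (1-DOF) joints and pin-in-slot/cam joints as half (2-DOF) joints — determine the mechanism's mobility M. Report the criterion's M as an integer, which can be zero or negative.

ground; <1,0,0>
#1 <2,0,0>
#2 <3,0,0>
R:0↔2 J1 <3,1,0>
#3 <4,1,0>
#4 <5,1,0>
PS:3↔0 J2 <5,1,1>
#5 <6,1,1>
PS:4↔2 J2 <6,1,2>
C:1↔0 J2 <6,1,3>
#6 <7,1,3>
PS:0↔6 J2 <7,1,4>
P:2↔5 J1 <7,2,4>
#7 <8,2,4>
R:7↔2 J1 <8,3,4>
R:5↔6 J1 <8,4,4>
#8 <9,4,4>
P:0↔8 J1 <9,5,4>
3×8 − 2×5 − 1×4 = 10

M = 10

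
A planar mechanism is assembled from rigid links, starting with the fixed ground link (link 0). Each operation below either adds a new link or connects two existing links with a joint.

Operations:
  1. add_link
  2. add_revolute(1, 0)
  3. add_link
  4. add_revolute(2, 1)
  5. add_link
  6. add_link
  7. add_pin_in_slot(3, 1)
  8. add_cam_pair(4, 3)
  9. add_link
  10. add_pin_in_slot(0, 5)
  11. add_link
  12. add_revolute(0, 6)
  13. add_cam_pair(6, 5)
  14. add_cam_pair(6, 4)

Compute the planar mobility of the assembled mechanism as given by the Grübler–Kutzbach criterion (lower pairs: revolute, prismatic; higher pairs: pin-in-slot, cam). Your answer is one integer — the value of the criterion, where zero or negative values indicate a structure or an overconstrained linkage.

M = 7

(L,J1,J2)=(1,0,0); link0 fixed
link1: (2,0,0)
R 1-0 [J1]: (2,1,0)
link2: (3,1,0)
R 2-1 [J1]: (3,2,0)
link3: (4,2,0)
link4: (5,2,0)
PS 3-1 [J2]: (5,2,1)
C 4-3 [J2]: (5,2,2)
link5: (6,2,2)
PS 0-5 [J2]: (6,2,3)
link6: (7,2,3)
R 0-6 [J1]: (7,3,3)
C 6-5 [J2]: (7,3,4)
C 6-4 [J2]: (7,3,5)
Grübler: 3·6 − 2·3 − 5 = 7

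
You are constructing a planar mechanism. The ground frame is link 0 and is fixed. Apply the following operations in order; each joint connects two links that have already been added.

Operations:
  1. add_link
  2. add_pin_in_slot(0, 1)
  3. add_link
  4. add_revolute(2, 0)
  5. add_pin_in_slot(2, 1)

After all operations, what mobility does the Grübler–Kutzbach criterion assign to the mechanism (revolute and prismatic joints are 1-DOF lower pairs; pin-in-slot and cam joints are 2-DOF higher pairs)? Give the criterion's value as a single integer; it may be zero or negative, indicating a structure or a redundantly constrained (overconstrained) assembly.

[1;0;0] (link 0 is ground)
L+ [2;0;0]
PS(0,1)∈J2 [2;0;1]
L+ [3;0;1]
R(2,0)∈J1 [3;1;1]
PS(2,1)∈J2 [3;1;2]
mobility = 6 − 2 − 2 = 2

M = 2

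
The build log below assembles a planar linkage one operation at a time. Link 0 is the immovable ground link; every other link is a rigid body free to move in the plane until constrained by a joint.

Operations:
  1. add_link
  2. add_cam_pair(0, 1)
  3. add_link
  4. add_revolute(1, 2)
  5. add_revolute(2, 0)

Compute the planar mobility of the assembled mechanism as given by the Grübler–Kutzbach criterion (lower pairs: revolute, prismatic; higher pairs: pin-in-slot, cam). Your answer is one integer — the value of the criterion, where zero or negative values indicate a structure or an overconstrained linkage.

(L,J1,J2)=(1,0,0); link0 fixed
link1: (2,0,0)
C 0-1 [J2]: (2,0,1)
link2: (3,0,1)
R 1-2 [J1]: (3,1,1)
R 2-0 [J1]: (3,2,1)
Grübler: 3·2 − 2·2 − 1 = 1

M = 1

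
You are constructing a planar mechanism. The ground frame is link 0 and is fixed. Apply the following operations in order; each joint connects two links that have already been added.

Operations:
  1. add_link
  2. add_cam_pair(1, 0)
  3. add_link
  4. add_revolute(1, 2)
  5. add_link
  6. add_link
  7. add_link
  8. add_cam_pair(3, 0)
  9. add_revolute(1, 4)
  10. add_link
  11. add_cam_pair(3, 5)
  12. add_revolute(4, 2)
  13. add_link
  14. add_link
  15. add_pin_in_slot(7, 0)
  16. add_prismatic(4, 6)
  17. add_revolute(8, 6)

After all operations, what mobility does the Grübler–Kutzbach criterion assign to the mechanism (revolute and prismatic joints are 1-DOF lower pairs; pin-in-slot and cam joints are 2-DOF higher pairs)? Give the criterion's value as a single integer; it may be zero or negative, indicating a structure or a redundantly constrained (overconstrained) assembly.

M = 10

link 0 = ground. State L|J1|J2 = 1|0|0
+link1  2|0|0
C(1,0) f=2→J2  2|0|1
+link2  3|0|1
R(1,2) f=1→J1  3|1|1
+link3  4|1|1
+link4  5|1|1
+link5  6|1|1
C(3,0) f=2→J2  6|1|2
R(1,4) f=1→J1  6|2|2
+link6  7|2|2
C(3,5) f=2→J2  7|2|3
R(4,2) f=1→J1  7|3|3
+link7  8|3|3
+link8  9|3|3
PS(7,0) f=2→J2  9|3|4
P(4,6) f=1→J1  9|4|4
R(8,6) f=1→J1  9|5|4
M = 3(9−1)−2·5−4 = 24−10−4 = 10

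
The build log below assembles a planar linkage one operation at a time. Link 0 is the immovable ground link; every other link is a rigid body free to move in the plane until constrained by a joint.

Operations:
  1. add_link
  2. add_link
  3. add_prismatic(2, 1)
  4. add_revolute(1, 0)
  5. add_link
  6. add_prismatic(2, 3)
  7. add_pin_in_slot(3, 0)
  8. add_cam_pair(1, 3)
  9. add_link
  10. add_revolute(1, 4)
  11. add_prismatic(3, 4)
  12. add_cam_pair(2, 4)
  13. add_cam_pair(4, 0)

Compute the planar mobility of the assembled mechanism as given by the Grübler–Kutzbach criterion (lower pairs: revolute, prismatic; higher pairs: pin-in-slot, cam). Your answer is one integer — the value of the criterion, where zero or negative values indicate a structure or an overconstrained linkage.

M = -2

[1;0;0] (link 0 is ground)
L+ [2;0;0]
L+ [3;0;0]
P(2,1)∈J1 [3;1;0]
R(1,0)∈J1 [3;2;0]
L+ [4;2;0]
P(2,3)∈J1 [4;3;0]
PS(3,0)∈J2 [4;3;1]
C(1,3)∈J2 [4;3;2]
L+ [5;3;2]
R(1,4)∈J1 [5;4;2]
P(3,4)∈J1 [5;5;2]
C(2,4)∈J2 [5;5;3]
C(4,0)∈J2 [5;5;4]
mobility = 12 − 10 − 4 = -2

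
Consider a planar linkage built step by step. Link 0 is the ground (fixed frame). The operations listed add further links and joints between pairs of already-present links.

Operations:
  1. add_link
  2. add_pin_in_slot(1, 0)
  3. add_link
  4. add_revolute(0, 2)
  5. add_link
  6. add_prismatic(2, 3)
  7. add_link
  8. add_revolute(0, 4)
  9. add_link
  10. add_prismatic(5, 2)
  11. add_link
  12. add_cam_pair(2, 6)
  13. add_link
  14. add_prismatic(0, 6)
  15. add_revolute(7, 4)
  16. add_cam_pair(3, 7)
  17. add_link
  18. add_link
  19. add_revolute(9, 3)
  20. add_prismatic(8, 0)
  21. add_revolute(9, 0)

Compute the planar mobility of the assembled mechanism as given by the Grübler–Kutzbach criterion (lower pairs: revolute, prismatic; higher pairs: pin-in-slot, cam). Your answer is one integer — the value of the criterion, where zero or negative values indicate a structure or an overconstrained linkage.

link 0 = ground. State L|J1|J2 = 1|0|0
+link1  2|0|0
PS(1,0) f=2→J2  2|0|1
+link2  3|0|1
R(0,2) f=1→J1  3|1|1
+link3  4|1|1
P(2,3) f=1→J1  4|2|1
+link4  5|2|1
R(0,4) f=1→J1  5|3|1
+link5  6|3|1
P(5,2) f=1→J1  6|4|1
+link6  7|4|1
C(2,6) f=2→J2  7|4|2
+link7  8|4|2
P(0,6) f=1→J1  8|5|2
R(7,4) f=1→J1  8|6|2
C(3,7) f=2→J2  8|6|3
+link8  9|6|3
+link9  10|6|3
R(9,3) f=1→J1  10|7|3
P(8,0) f=1→J1  10|8|3
R(9,0) f=1→J1  10|9|3
M = 3(10−1)−2·9−3 = 27−18−3 = 6

M = 6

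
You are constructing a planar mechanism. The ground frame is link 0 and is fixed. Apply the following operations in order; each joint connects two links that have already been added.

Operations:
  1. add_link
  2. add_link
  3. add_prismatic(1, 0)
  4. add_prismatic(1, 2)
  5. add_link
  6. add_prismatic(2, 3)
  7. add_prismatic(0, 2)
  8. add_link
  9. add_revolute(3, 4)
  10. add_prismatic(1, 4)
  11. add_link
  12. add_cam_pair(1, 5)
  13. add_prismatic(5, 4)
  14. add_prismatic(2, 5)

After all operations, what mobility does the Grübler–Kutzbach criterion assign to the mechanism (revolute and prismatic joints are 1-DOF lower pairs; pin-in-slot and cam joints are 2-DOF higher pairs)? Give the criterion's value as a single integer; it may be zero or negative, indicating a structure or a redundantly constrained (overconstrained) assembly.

M = -2

ground; <1,0,0>
#1 <2,0,0>
#2 <3,0,0>
P:1↔0 J1 <3,1,0>
P:1↔2 J1 <3,2,0>
#3 <4,2,0>
P:2↔3 J1 <4,3,0>
P:0↔2 J1 <4,4,0>
#4 <5,4,0>
R:3↔4 J1 <5,5,0>
P:1↔4 J1 <5,6,0>
#5 <6,6,0>
C:1↔5 J2 <6,6,1>
P:5↔4 J1 <6,7,1>
P:2↔5 J1 <6,8,1>
3×5 − 2×8 − 1×1 = -2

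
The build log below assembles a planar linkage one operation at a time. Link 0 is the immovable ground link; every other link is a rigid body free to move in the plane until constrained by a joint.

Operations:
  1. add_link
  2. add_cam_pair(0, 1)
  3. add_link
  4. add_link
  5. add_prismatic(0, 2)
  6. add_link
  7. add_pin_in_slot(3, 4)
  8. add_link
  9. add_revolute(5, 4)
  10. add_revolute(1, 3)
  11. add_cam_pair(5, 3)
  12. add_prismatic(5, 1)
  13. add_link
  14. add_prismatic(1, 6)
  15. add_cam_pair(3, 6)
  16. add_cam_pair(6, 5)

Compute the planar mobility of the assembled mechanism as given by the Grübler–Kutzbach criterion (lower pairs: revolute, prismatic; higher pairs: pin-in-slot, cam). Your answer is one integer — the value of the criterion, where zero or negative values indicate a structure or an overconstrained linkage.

M = 3

L=1 J1=0 J2=0
add link → L=2 J1=0 J2=0
C@0,1 dof=2 J2 → L=2 J1=0 J2=1
add link → L=3 J1=0 J2=1
add link → L=4 J1=0 J2=1
P@0,2 dof=1 J1 → L=4 J1=1 J2=1
add link → L=5 J1=1 J2=1
PS@3,4 dof=2 J2 → L=5 J1=1 J2=2
add link → L=6 J1=1 J2=2
R@5,4 dof=1 J1 → L=6 J1=2 J2=2
R@1,3 dof=1 J1 → L=6 J1=3 J2=2
C@5,3 dof=2 J2 → L=6 J1=3 J2=3
P@5,1 dof=1 J1 → L=6 J1=4 J2=3
add link → L=7 J1=4 J2=3
P@1,6 dof=1 J1 → L=7 J1=5 J2=3
C@3,6 dof=2 J2 → L=7 J1=5 J2=4
C@6,5 dof=2 J2 → L=7 J1=5 J2=5
M=3(L−1)−2J1−J2=3·6−2·5−5=3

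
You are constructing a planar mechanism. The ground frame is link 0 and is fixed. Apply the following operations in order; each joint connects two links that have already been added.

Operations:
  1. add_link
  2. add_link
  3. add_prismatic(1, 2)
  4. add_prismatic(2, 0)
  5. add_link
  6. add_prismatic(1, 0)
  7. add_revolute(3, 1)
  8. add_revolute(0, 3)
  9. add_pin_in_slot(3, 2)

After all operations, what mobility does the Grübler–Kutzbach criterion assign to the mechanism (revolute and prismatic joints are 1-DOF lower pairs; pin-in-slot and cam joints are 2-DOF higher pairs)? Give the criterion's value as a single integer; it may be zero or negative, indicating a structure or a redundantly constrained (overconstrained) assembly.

ground; <1,0,0>
#1 <2,0,0>
#2 <3,0,0>
P:1↔2 J1 <3,1,0>
P:2↔0 J1 <3,2,0>
#3 <4,2,0>
P:1↔0 J1 <4,3,0>
R:3↔1 J1 <4,4,0>
R:0↔3 J1 <4,5,0>
PS:3↔2 J2 <4,5,1>
3×3 − 2×5 − 1×1 = -2

M = -2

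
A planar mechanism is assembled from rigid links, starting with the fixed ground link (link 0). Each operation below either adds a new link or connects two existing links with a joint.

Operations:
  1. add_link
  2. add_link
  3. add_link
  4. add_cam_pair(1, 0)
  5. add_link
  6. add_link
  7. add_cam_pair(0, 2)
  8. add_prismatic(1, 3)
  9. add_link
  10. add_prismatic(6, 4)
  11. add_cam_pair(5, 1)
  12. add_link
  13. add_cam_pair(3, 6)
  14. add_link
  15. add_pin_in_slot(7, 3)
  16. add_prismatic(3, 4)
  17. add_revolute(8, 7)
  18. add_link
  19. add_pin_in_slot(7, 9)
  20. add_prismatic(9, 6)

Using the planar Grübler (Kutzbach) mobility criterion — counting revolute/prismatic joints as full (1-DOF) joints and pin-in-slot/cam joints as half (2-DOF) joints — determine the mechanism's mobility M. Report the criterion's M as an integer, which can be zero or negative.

M = 11

L=1 J1=0 J2=0
add link → L=2 J1=0 J2=0
add link → L=3 J1=0 J2=0
add link → L=4 J1=0 J2=0
C@1,0 dof=2 J2 → L=4 J1=0 J2=1
add link → L=5 J1=0 J2=1
add link → L=6 J1=0 J2=1
C@0,2 dof=2 J2 → L=6 J1=0 J2=2
P@1,3 dof=1 J1 → L=6 J1=1 J2=2
add link → L=7 J1=1 J2=2
P@6,4 dof=1 J1 → L=7 J1=2 J2=2
C@5,1 dof=2 J2 → L=7 J1=2 J2=3
add link → L=8 J1=2 J2=3
C@3,6 dof=2 J2 → L=8 J1=2 J2=4
add link → L=9 J1=2 J2=4
PS@7,3 dof=2 J2 → L=9 J1=2 J2=5
P@3,4 dof=1 J1 → L=9 J1=3 J2=5
R@8,7 dof=1 J1 → L=9 J1=4 J2=5
add link → L=10 J1=4 J2=5
PS@7,9 dof=2 J2 → L=10 J1=4 J2=6
P@9,6 dof=1 J1 → L=10 J1=5 J2=6
M=3(L−1)−2J1−J2=3·9−2·5−6=11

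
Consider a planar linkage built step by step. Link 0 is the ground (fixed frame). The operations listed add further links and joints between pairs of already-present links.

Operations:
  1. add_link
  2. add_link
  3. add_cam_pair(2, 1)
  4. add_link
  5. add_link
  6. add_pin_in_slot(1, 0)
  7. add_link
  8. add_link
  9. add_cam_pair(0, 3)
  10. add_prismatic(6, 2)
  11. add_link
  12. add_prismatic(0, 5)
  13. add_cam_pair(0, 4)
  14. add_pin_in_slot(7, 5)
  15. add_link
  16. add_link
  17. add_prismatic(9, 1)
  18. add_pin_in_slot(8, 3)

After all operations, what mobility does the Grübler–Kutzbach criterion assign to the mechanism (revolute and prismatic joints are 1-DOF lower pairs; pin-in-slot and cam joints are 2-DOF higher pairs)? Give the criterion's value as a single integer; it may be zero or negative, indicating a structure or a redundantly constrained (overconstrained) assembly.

[1;0;0] (link 0 is ground)
L+ [2;0;0]
L+ [3;0;0]
C(2,1)∈J2 [3;0;1]
L+ [4;0;1]
L+ [5;0;1]
PS(1,0)∈J2 [5;0;2]
L+ [6;0;2]
L+ [7;0;2]
C(0,3)∈J2 [7;0;3]
P(6,2)∈J1 [7;1;3]
L+ [8;1;3]
P(0,5)∈J1 [8;2;3]
C(0,4)∈J2 [8;2;4]
PS(7,5)∈J2 [8;2;5]
L+ [9;2;5]
L+ [10;2;5]
P(9,1)∈J1 [10;3;5]
PS(8,3)∈J2 [10;3;6]
mobility = 27 − 6 − 6 = 15

M = 15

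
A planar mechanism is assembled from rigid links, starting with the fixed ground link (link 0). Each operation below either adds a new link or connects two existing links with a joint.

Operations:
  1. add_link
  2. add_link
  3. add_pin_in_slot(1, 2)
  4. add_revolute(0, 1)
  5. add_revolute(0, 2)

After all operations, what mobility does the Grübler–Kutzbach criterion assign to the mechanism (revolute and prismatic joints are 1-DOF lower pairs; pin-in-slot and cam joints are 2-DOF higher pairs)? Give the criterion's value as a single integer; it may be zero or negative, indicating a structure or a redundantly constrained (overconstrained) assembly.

M = 1

link 0 = ground. State L|J1|J2 = 1|0|0
+link1  2|0|0
+link2  3|0|0
PS(1,2) f=2→J2  3|0|1
R(0,1) f=1→J1  3|1|1
R(0,2) f=1→J1  3|2|1
M = 3(3−1)−2·2−1 = 6−4−1 = 1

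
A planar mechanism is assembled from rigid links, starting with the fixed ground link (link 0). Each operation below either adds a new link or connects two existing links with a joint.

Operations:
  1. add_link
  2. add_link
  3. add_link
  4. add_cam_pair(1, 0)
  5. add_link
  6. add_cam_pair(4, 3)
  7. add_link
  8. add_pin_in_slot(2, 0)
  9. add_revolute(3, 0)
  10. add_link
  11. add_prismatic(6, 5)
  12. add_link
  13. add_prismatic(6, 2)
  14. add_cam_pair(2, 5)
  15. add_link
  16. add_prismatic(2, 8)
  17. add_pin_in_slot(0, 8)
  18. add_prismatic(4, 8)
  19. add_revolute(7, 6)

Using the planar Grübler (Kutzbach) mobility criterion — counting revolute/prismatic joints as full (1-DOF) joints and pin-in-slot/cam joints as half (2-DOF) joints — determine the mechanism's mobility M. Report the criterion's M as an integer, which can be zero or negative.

M = 7

link 0 = ground. State L|J1|J2 = 1|0|0
+link1  2|0|0
+link2  3|0|0
+link3  4|0|0
C(1,0) f=2→J2  4|0|1
+link4  5|0|1
C(4,3) f=2→J2  5|0|2
+link5  6|0|2
PS(2,0) f=2→J2  6|0|3
R(3,0) f=1→J1  6|1|3
+link6  7|1|3
P(6,5) f=1→J1  7|2|3
+link7  8|2|3
P(6,2) f=1→J1  8|3|3
C(2,5) f=2→J2  8|3|4
+link8  9|3|4
P(2,8) f=1→J1  9|4|4
PS(0,8) f=2→J2  9|4|5
P(4,8) f=1→J1  9|5|5
R(7,6) f=1→J1  9|6|5
M = 3(9−1)−2·6−5 = 24−12−5 = 7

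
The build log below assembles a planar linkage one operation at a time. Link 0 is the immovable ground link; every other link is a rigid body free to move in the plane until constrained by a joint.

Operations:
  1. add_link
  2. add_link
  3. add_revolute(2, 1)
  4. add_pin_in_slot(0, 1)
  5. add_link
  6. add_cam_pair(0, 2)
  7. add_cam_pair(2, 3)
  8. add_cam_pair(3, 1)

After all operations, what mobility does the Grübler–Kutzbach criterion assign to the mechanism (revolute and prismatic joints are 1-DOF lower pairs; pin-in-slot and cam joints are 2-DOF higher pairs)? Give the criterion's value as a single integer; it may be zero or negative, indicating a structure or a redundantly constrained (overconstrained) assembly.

ground; <1,0,0>
#1 <2,0,0>
#2 <3,0,0>
R:2↔1 J1 <3,1,0>
PS:0↔1 J2 <3,1,1>
#3 <4,1,1>
C:0↔2 J2 <4,1,2>
C:2↔3 J2 <4,1,3>
C:3↔1 J2 <4,1,4>
3×3 − 2×1 − 1×4 = 3

M = 3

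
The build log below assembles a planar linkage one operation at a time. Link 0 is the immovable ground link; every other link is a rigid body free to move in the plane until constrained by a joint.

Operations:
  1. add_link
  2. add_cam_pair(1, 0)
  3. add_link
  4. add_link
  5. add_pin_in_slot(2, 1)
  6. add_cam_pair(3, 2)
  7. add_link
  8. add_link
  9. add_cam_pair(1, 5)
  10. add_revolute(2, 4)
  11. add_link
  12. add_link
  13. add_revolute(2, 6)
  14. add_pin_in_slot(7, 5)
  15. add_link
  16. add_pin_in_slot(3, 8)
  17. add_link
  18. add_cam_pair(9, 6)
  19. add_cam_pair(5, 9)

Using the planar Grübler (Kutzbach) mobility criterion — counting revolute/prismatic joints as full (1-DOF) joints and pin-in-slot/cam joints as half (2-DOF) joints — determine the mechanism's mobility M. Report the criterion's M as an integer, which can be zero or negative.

M = 15

ground; <1,0,0>
#1 <2,0,0>
C:1↔0 J2 <2,0,1>
#2 <3,0,1>
#3 <4,0,1>
PS:2↔1 J2 <4,0,2>
C:3↔2 J2 <4,0,3>
#4 <5,0,3>
#5 <6,0,3>
C:1↔5 J2 <6,0,4>
R:2↔4 J1 <6,1,4>
#6 <7,1,4>
#7 <8,1,4>
R:2↔6 J1 <8,2,4>
PS:7↔5 J2 <8,2,5>
#8 <9,2,5>
PS:3↔8 J2 <9,2,6>
#9 <10,2,6>
C:9↔6 J2 <10,2,7>
C:5↔9 J2 <10,2,8>
3×9 − 2×2 − 1×8 = 15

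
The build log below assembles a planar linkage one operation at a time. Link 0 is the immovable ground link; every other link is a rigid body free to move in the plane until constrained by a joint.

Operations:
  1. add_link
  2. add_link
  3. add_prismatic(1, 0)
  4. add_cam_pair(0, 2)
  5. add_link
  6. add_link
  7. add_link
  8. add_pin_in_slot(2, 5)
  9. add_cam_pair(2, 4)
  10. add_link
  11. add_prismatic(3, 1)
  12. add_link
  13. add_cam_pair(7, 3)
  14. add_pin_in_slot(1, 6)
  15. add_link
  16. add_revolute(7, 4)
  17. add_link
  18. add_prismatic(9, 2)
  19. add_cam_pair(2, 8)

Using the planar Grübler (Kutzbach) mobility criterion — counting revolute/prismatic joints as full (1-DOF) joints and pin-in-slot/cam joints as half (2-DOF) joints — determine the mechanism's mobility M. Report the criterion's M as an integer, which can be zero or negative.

M = 13

(L,J1,J2)=(1,0,0); link0 fixed
link1: (2,0,0)
link2: (3,0,0)
P 1-0 [J1]: (3,1,0)
C 0-2 [J2]: (3,1,1)
link3: (4,1,1)
link4: (5,1,1)
link5: (6,1,1)
PS 2-5 [J2]: (6,1,2)
C 2-4 [J2]: (6,1,3)
link6: (7,1,3)
P 3-1 [J1]: (7,2,3)
link7: (8,2,3)
C 7-3 [J2]: (8,2,4)
PS 1-6 [J2]: (8,2,5)
link8: (9,2,5)
R 7-4 [J1]: (9,3,5)
link9: (10,3,5)
P 9-2 [J1]: (10,4,5)
C 2-8 [J2]: (10,4,6)
Grübler: 3·9 − 2·4 − 6 = 13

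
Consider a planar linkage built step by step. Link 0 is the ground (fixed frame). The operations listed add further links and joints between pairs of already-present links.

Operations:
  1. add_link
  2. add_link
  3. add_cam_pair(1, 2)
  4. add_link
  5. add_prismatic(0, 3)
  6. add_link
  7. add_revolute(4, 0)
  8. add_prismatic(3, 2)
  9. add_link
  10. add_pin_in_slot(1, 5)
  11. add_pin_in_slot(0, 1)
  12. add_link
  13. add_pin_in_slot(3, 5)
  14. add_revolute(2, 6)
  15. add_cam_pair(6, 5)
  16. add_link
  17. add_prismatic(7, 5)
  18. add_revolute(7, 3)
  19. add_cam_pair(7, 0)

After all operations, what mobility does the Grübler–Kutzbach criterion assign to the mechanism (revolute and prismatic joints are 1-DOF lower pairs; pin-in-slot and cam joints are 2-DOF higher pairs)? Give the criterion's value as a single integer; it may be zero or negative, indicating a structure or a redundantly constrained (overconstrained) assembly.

M = 3

(L,J1,J2)=(1,0,0); link0 fixed
link1: (2,0,0)
link2: (3,0,0)
C 1-2 [J2]: (3,0,1)
link3: (4,0,1)
P 0-3 [J1]: (4,1,1)
link4: (5,1,1)
R 4-0 [J1]: (5,2,1)
P 3-2 [J1]: (5,3,1)
link5: (6,3,1)
PS 1-5 [J2]: (6,3,2)
PS 0-1 [J2]: (6,3,3)
link6: (7,3,3)
PS 3-5 [J2]: (7,3,4)
R 2-6 [J1]: (7,4,4)
C 6-5 [J2]: (7,4,5)
link7: (8,4,5)
P 7-5 [J1]: (8,5,5)
R 7-3 [J1]: (8,6,5)
C 7-0 [J2]: (8,6,6)
Grübler: 3·7 − 2·6 − 6 = 3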